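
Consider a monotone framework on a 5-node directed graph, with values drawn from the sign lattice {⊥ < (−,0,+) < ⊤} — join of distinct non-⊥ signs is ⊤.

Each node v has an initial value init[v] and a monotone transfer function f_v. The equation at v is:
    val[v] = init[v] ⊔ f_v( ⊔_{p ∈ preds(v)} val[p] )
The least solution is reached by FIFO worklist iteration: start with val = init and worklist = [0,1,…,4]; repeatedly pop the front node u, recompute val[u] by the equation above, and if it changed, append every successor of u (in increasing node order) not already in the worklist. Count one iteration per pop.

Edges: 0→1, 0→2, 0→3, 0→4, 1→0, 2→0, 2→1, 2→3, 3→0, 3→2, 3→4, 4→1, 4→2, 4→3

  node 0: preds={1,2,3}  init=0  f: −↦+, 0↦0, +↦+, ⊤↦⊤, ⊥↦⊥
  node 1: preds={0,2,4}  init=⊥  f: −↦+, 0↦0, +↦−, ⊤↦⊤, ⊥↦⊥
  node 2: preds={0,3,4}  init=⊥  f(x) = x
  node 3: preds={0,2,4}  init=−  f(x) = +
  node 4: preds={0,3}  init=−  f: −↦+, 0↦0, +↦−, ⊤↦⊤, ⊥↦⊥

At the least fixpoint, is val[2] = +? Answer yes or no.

Worklist (9 pops):
  #1 pop 0: in=− → ⊤ (was 0); enqueue []
  #2 pop 1: in=⊤ → ⊤ (was ⊥); enqueue [0]
  #3 pop 2: in=⊤ → ⊤ (was ⊥); enqueue [1]
  #4 pop 3: in=⊤ → ⊤ (was −); enqueue [2]
  #5 pop 4: in=⊤ → ⊤ (was −); enqueue [3]
  #6 pop 0: in=⊤ → ⊤ (no change)
  #7 pop 1: in=⊤ → ⊤ (no change)
  #8 pop 2: in=⊤ → ⊤ (no change)
  #9 pop 3: in=⊤ → ⊤ (no change)

Fixpoint:
  val[0] = ⊤
  val[1] = ⊤
  val[2] = ⊤
  val[3] = ⊤
  val[4] = ⊤

no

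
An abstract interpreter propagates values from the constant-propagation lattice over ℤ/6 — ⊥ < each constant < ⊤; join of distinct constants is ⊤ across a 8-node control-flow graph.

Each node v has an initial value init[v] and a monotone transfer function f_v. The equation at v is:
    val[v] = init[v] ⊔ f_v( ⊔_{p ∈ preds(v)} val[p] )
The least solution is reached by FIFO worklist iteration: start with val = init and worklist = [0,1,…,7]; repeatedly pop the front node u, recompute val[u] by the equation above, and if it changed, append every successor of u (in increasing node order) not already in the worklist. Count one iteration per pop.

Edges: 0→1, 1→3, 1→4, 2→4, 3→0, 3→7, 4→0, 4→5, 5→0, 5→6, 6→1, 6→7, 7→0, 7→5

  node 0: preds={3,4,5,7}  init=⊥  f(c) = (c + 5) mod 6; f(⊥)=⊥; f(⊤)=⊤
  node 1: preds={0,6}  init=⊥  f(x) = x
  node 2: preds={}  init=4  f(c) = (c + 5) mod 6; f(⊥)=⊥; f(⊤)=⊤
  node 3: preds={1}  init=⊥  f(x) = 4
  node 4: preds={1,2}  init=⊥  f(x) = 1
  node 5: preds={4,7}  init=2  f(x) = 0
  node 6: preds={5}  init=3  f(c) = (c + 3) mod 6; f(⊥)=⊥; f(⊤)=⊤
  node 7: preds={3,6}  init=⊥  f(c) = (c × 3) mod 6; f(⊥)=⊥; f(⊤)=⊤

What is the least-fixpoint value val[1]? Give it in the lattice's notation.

⊤

Trace (11 dequeues):
  [1] u=0 | in 2 | out 1 | prev ⊥ | push {}
  [2] u=1 | in ⊤ | out ⊤ | prev ⊥ | push {}
  [3] u=2 | in ⊥ | out 4 | ==
  [4] u=3 | in ⊤ | out 4 | prev ⊥ | push {0}
  [5] u=4 | in ⊤ | out 1 | prev ⊥ | push {}
  [6] u=5 | in 1 | out ⊤ | prev 2 | push {}
  [7] u=6 | in ⊤ | out ⊤ | prev 3 | push {1}
  [8] u=7 | in ⊤ | out ⊤ | prev ⊥ | push {5}
  [9] u=0 | in ⊤ | out ⊤ | prev 1 | push {}
  [10] u=1 | in ⊤ | out ⊤ | ==
  [11] u=5 | in ⊤ | out ⊤ | ==

Converged values:
  [0] ⊤
  [1] ⊤
  [2] 4
  [3] 4
  [4] 1
  [5] ⊤
  [6] ⊤
  [7] ⊤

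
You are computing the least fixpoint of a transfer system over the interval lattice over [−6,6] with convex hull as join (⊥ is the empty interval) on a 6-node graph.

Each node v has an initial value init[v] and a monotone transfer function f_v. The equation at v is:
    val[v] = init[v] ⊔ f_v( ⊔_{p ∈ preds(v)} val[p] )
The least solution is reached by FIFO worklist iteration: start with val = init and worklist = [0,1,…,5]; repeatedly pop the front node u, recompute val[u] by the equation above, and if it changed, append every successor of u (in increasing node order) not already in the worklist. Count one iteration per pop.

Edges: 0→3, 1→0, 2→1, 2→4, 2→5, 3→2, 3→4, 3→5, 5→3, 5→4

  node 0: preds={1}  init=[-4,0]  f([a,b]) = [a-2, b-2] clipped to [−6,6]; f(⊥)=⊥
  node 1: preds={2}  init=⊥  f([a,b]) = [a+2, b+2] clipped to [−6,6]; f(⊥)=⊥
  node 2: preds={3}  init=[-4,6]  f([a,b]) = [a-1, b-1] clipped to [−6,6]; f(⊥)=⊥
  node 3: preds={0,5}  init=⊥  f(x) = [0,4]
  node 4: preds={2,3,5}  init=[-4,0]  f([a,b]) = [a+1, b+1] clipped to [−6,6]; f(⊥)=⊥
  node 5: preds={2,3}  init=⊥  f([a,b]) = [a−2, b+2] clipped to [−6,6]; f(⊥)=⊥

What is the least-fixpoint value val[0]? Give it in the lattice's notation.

[-4,4]

Trace (10 dequeues):
  [1] u=0 | in ⊥ | out [-4,0] | ==
  [2] u=1 | in [-4,6] | out [-2,6] | prev ⊥ | push {0}
  [3] u=2 | in ⊥ | out [-4,6] | ==
  [4] u=3 | in [-4,0] | out [0,4] | prev ⊥ | push {2}
  [5] u=4 | in [-4,6] | out [-4,6] | prev [-4,0] | push {}
  [6] u=5 | in [-4,6] | out [-6,6] | prev ⊥ | push {3,4}
  [7] u=0 | in [-2,6] | out [-4,4] | prev [-4,0] | push {}
  [8] u=2 | in [0,4] | out [-4,6] | ==
  [9] u=3 | in [-6,6] | out [0,4] | ==
  [10] u=4 | in [-6,6] | out [-5,6] | prev [-4,6] | push {}

Converged values:
  [0] [-4,4]
  [1] [-2,6]
  [2] [-4,6]
  [3] [0,4]
  [4] [-5,6]
  [5] [-6,6]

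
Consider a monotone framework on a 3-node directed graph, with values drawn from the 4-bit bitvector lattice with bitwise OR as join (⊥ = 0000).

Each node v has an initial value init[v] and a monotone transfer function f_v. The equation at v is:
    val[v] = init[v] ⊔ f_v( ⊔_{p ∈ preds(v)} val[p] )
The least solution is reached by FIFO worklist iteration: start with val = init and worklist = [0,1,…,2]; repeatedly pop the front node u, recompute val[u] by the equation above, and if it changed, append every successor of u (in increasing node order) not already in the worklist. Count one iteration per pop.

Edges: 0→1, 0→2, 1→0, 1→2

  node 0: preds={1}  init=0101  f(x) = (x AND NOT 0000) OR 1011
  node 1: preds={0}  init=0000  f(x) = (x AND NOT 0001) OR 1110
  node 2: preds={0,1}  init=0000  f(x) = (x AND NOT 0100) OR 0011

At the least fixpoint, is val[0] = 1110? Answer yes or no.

Trace (4 dequeues):
  [1] u=0 | in 0000 | out 1111 | prev 0101 | push {}
  [2] u=1 | in 1111 | out 1110 | prev 0000 | push {0}
  [3] u=2 | in 1111 | out 1011 | prev 0000 | push {}
  [4] u=0 | in 1110 | out 1111 | ==

Converged values:
  [0] 1111
  [1] 1110
  [2] 1011

no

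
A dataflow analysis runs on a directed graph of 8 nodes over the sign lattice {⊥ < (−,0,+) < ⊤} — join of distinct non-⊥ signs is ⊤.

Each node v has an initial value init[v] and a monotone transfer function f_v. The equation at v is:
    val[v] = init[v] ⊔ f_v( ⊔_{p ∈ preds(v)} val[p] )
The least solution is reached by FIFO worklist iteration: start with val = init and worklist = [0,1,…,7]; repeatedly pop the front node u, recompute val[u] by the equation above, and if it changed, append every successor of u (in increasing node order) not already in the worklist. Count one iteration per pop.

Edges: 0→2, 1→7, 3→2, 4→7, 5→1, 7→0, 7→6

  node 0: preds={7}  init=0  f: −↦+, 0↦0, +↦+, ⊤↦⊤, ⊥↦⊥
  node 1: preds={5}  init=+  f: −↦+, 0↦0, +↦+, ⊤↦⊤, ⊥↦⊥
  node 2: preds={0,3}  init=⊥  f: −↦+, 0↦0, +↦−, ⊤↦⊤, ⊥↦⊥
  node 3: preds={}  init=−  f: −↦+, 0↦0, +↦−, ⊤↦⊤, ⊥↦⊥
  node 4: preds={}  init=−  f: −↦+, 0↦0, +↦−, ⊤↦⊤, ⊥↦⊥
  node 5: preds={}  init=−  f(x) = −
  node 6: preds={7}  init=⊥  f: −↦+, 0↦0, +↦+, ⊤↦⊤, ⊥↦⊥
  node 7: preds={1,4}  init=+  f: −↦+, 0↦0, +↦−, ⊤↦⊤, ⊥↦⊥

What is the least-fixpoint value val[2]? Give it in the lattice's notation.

⊤

Trace (10 dequeues):
  [1] u=0 | in + | out ⊤ | prev 0 | push {}
  [2] u=1 | in − | out + | ==
  [3] u=2 | in ⊤ | out ⊤ | prev ⊥ | push {}
  [4] u=3 | in ⊥ | out − | ==
  [5] u=4 | in ⊥ | out − | ==
  [6] u=5 | in ⊥ | out − | ==
  [7] u=6 | in + | out + | prev ⊥ | push {}
  [8] u=7 | in ⊤ | out ⊤ | prev + | push {0,6}
  [9] u=0 | in ⊤ | out ⊤ | ==
  [10] u=6 | in ⊤ | out ⊤ | prev + | push {}

Converged values:
  [0] ⊤
  [1] +
  [2] ⊤
  [3] −
  [4] −
  [5] −
  [6] ⊤
  [7] ⊤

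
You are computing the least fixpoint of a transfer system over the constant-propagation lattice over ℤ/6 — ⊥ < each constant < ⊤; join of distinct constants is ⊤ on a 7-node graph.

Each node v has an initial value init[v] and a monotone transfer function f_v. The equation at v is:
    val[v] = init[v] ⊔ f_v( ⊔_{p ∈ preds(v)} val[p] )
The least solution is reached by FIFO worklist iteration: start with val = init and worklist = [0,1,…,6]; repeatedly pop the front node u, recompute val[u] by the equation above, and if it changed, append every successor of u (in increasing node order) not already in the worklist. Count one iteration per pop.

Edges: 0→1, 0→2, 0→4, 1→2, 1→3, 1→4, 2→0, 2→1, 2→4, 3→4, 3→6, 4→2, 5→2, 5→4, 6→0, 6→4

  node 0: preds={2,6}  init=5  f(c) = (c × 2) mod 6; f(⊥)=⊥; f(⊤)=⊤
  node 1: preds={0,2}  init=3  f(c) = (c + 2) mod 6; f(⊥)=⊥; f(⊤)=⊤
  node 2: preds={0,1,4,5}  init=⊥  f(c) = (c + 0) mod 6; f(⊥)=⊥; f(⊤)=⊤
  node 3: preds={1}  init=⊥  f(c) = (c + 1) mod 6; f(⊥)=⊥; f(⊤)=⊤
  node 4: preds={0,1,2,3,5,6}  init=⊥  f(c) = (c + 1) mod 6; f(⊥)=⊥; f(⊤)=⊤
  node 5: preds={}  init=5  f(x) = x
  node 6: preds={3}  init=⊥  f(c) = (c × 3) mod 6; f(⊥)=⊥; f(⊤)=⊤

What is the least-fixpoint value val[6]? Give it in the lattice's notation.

Worklist (11 pops):
  #1 pop 0: in=⊥ → 5 (no change)
  #2 pop 1: in=5 → ⊤ (was 3); enqueue []
  #3 pop 2: in=⊤ → ⊤ (was ⊥); enqueue [0,1]
  #4 pop 3: in=⊤ → ⊤ (was ⊥); enqueue []
  #5 pop 4: in=⊤ → ⊤ (was ⊥); enqueue [2]
  #6 pop 5: in=⊥ → 5 (no change)
  #7 pop 6: in=⊤ → ⊤ (was ⊥); enqueue [4]
  #8 pop 0: in=⊤ → ⊤ (was 5); enqueue []
  #9 pop 1: in=⊤ → ⊤ (no change)
  #10 pop 2: in=⊤ → ⊤ (no change)
  #11 pop 4: in=⊤ → ⊤ (no change)

Fixpoint:
  val[0] = ⊤
  val[1] = ⊤
  val[2] = ⊤
  val[3] = ⊤
  val[4] = ⊤
  val[5] = 5
  val[6] = ⊤

⊤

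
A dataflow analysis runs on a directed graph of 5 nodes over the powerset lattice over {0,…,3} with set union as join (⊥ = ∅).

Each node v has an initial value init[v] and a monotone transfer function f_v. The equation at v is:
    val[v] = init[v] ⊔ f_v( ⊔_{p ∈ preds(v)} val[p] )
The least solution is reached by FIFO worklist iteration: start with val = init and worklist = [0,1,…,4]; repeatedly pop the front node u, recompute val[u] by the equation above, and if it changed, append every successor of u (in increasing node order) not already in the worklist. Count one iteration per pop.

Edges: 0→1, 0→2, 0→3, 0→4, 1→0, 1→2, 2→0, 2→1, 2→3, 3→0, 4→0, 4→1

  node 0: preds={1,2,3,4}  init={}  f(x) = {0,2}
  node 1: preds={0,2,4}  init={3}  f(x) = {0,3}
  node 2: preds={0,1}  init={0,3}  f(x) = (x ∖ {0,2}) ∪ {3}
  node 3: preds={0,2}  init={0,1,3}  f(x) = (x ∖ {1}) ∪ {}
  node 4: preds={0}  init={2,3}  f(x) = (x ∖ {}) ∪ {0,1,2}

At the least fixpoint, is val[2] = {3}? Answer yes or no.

Worklist (7 pops):
  #1 pop 0: in={0,1,2,3} → {0,2} (was {}); enqueue []
  #2 pop 1: in={0,2,3} → {0,3} (was {3}); enqueue [0]
  #3 pop 2: in={0,2,3} → {0,3} (no change)
  #4 pop 3: in={0,2,3} → {0,1,2,3} (was {0,1,3}); enqueue []
  #5 pop 4: in={0,2} → {0,1,2,3} (was {2,3}); enqueue [1]
  #6 pop 0: in={0,1,2,3} → {0,2} (no change)
  #7 pop 1: in={0,1,2,3} → {0,3} (no change)

Fixpoint:
  val[0] = {0,2}
  val[1] = {0,3}
  val[2] = {0,3}
  val[3] = {0,1,2,3}
  val[4] = {0,1,2,3}

no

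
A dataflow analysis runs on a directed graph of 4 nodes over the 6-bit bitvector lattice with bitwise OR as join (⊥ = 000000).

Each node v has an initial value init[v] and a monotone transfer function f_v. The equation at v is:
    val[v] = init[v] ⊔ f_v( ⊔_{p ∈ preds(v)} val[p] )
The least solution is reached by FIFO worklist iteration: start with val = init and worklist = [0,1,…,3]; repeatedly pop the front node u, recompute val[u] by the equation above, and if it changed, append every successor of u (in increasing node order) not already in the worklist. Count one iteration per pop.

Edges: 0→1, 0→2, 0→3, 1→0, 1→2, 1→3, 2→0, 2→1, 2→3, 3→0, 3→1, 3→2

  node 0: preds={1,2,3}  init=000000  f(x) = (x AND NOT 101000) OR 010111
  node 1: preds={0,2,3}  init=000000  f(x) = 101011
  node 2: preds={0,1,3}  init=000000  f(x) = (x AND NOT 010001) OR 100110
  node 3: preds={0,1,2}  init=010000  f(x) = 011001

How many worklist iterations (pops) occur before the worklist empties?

Trace (7 dequeues):
  [1] u=0 | in 010000 | out 010111 | prev 000000 | push {}
  [2] u=1 | in 010111 | out 101011 | prev 000000 | push {0}
  [3] u=2 | in 111111 | out 101110 | prev 000000 | push {1}
  [4] u=3 | in 111111 | out 011001 | prev 010000 | push {2}
  [5] u=0 | in 111111 | out 010111 | ==
  [6] u=1 | in 111111 | out 101011 | ==
  [7] u=2 | in 111111 | out 101110 | ==

Converged values:
  [0] 010111
  [1] 101011
  [2] 101110
  [3] 011001

7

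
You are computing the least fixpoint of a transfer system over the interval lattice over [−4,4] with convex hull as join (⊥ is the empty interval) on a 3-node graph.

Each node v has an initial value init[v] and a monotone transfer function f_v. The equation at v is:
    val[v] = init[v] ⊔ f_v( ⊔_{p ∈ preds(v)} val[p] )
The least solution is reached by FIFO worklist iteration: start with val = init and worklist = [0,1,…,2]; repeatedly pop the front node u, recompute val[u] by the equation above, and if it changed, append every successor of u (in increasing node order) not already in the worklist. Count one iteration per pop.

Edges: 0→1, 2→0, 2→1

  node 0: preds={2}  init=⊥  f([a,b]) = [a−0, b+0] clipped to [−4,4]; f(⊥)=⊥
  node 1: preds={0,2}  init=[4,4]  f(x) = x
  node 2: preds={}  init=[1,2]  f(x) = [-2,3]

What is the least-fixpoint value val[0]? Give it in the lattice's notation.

[-2,3]

Worklist (5 pops):
  #1 pop 0: in=[1,2] → [1,2] (was ⊥); enqueue []
  #2 pop 1: in=[1,2] → [1,4] (was [4,4]); enqueue []
  #3 pop 2: in=⊥ → [-2,3] (was [1,2]); enqueue [0,1]
  #4 pop 0: in=[-2,3] → [-2,3] (was [1,2]); enqueue []
  #5 pop 1: in=[-2,3] → [-2,4] (was [1,4]); enqueue []

Fixpoint:
  val[0] = [-2,3]
  val[1] = [-2,4]
  val[2] = [-2,3]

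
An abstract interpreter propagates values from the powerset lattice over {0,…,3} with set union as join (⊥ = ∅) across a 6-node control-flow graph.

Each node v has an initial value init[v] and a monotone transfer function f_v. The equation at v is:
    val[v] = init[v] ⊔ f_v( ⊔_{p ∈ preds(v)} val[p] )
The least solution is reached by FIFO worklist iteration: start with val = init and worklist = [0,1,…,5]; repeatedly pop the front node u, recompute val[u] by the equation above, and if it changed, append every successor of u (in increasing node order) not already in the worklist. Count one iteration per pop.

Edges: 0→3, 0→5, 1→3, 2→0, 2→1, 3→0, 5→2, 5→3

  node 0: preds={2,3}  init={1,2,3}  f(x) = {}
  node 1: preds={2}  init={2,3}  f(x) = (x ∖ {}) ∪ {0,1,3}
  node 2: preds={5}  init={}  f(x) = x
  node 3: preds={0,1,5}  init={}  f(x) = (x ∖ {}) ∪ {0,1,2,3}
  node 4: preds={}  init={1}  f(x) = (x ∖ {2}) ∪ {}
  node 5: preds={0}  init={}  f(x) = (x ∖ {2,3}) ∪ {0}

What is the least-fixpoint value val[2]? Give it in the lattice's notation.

Worklist (11 pops):
  #1 pop 0: in={} → {1,2,3} (no change)
  #2 pop 1: in={} → {0,1,2,3} (was {2,3}); enqueue []
  #3 pop 2: in={} → {} (no change)
  #4 pop 3: in={0,1,2,3} → {0,1,2,3} (was {}); enqueue [0]
  #5 pop 4: in={} → {1} (no change)
  #6 pop 5: in={1,2,3} → {0,1} (was {}); enqueue [2,3]
  #7 pop 0: in={0,1,2,3} → {1,2,3} (no change)
  #8 pop 2: in={0,1} → {0,1} (was {}); enqueue [0,1]
  #9 pop 3: in={0,1,2,3} → {0,1,2,3} (no change)
  #10 pop 0: in={0,1,2,3} → {1,2,3} (no change)
  #11 pop 1: in={0,1} → {0,1,2,3} (no change)

Fixpoint:
  val[0] = {1,2,3}
  val[1] = {0,1,2,3}
  val[2] = {0,1}
  val[3] = {0,1,2,3}
  val[4] = {1}
  val[5] = {0,1}

{0,1}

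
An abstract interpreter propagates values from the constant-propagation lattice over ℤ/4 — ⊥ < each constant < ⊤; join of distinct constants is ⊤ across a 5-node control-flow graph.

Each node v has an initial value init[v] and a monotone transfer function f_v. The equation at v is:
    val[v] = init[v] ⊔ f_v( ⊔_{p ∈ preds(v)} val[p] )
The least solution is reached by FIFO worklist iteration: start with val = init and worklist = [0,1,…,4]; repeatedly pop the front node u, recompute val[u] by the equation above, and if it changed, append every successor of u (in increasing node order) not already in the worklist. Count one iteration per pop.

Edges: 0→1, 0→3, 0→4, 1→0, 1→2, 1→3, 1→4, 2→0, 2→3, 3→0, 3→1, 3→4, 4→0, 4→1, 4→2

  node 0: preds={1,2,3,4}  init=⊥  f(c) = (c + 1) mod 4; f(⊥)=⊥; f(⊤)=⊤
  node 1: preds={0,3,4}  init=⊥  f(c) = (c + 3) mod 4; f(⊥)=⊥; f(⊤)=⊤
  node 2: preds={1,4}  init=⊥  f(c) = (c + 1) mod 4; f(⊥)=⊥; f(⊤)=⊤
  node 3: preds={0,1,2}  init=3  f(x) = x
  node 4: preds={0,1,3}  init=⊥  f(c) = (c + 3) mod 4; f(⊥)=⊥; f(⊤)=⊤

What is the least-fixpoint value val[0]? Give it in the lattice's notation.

⊤

Worklist (10 pops):
  #1 pop 0: in=3 → 0 (was ⊥); enqueue []
  #2 pop 1: in=⊤ → ⊤ (was ⊥); enqueue [0]
  #3 pop 2: in=⊤ → ⊤ (was ⊥); enqueue []
  #4 pop 3: in=⊤ → ⊤ (was 3); enqueue [1]
  #5 pop 4: in=⊤ → ⊤ (was ⊥); enqueue [2]
  #6 pop 0: in=⊤ → ⊤ (was 0); enqueue [3,4]
  #7 pop 1: in=⊤ → ⊤ (no change)
  #8 pop 2: in=⊤ → ⊤ (no change)
  #9 pop 3: in=⊤ → ⊤ (no change)
  #10 pop 4: in=⊤ → ⊤ (no change)

Fixpoint:
  val[0] = ⊤
  val[1] = ⊤
  val[2] = ⊤
  val[3] = ⊤
  val[4] = ⊤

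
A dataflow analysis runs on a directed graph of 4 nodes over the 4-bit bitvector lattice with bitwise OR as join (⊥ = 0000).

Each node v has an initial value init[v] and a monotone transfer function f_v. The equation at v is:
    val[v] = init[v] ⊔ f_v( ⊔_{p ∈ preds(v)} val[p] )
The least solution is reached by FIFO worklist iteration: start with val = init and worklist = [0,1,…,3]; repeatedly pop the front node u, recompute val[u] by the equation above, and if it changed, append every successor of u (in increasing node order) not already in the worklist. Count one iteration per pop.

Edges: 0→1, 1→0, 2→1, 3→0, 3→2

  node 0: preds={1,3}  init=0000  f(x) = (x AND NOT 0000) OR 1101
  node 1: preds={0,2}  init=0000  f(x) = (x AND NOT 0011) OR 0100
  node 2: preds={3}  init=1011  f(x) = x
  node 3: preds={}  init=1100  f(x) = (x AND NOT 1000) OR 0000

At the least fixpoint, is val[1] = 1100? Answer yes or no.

yes

Iteration log — 6 steps:
  step 1. node 0  ⊔preds=1100  new=1101  old=0000  +wl: 
  step 2. node 1  ⊔preds=1111  new=1100  old=0000  +wl: 0
  step 3. node 2  ⊔preds=1100  new=1111  old=1011  +wl: 1
  step 4. node 3  ⊔preds=0000  new=1100  stable
  step 5. node 0  ⊔preds=1100  new=1101  stable
  step 6. node 1  ⊔preds=1111  new=1100  stable

Least fixpoint reached:
  node 0: 1101
  node 1: 1100
  node 2: 1111
  node 3: 1100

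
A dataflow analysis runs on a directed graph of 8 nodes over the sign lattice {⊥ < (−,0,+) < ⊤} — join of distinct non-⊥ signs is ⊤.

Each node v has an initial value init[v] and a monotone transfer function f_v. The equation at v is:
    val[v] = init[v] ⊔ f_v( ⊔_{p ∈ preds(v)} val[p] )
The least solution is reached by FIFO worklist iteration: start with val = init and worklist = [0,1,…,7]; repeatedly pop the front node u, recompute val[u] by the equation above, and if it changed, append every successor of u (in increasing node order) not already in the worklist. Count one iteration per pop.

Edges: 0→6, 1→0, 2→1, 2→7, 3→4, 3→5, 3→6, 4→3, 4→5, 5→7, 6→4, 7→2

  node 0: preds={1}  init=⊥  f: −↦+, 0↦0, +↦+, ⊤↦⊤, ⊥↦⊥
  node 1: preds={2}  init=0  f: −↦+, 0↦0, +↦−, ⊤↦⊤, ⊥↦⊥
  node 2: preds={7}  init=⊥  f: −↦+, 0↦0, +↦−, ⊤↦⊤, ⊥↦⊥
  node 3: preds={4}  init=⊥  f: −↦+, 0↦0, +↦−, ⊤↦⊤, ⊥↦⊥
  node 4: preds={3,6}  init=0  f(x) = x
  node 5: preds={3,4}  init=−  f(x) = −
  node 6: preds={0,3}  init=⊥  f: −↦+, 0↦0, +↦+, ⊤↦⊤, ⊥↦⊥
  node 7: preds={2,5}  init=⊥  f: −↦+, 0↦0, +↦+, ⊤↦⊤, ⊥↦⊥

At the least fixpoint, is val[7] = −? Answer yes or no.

Worklist (19 pops):
  #1 pop 0: in=0 → 0 (was ⊥); enqueue []
  #2 pop 1: in=⊥ → 0 (no change)
  #3 pop 2: in=⊥ → ⊥ (no change)
  #4 pop 3: in=0 → 0 (was ⊥); enqueue []
  #5 pop 4: in=0 → 0 (no change)
  #6 pop 5: in=0 → − (no change)
  #7 pop 6: in=0 → 0 (was ⊥); enqueue [4]
  #8 pop 7: in=− → + (was ⊥); enqueue [2]
  #9 pop 4: in=0 → 0 (no change)
  #10 pop 2: in=+ → − (was ⊥); enqueue [1,7]
  #11 pop 1: in=− → ⊤ (was 0); enqueue [0]
  #12 pop 7: in=− → + (no change)
  #13 pop 0: in=⊤ → ⊤ (was 0); enqueue [6]
  #14 pop 6: in=⊤ → ⊤ (was 0); enqueue [4]
  #15 pop 4: in=⊤ → ⊤ (was 0); enqueue [3,5]
  #16 pop 3: in=⊤ → ⊤ (was 0); enqueue [4,6]
  #17 pop 5: in=⊤ → − (no change)
  #18 pop 4: in=⊤ → ⊤ (no change)
  #19 pop 6: in=⊤ → ⊤ (no change)

Fixpoint:
  val[0] = ⊤
  val[1] = ⊤
  val[2] = −
  val[3] = ⊤
  val[4] = ⊤
  val[5] = −
  val[6] = ⊤
  val[7] = +

no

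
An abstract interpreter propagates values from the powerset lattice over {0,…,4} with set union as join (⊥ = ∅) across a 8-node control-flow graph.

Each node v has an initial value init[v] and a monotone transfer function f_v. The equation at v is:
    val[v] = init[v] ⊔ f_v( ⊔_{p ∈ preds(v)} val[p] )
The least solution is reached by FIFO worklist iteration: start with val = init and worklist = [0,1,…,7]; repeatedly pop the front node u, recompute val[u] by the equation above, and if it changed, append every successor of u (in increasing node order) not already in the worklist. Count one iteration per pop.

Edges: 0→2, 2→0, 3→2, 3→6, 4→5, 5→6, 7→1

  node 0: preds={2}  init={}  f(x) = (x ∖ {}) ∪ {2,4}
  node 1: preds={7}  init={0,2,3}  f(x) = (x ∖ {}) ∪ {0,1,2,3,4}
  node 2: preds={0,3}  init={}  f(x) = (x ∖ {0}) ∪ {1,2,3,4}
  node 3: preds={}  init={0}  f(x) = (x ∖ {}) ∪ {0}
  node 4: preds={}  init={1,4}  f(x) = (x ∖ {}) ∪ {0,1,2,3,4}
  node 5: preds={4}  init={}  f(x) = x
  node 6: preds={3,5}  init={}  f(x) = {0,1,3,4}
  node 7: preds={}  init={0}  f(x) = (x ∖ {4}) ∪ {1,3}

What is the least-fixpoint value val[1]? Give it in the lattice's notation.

{0,1,2,3,4}

Trace (11 dequeues):
  [1] u=0 | in {} | out {2,4} | prev {} | push {}
  [2] u=1 | in {0} | out {0,1,2,3,4} | prev {0,2,3} | push {}
  [3] u=2 | in {0,2,4} | out {1,2,3,4} | prev {} | push {0}
  [4] u=3 | in {} | out {0} | ==
  [5] u=4 | in {} | out {0,1,2,3,4} | prev {1,4} | push {}
  [6] u=5 | in {0,1,2,3,4} | out {0,1,2,3,4} | prev {} | push {}
  [7] u=6 | in {0,1,2,3,4} | out {0,1,3,4} | prev {} | push {}
  [8] u=7 | in {} | out {0,1,3} | prev {0} | push {1}
  [9] u=0 | in {1,2,3,4} | out {1,2,3,4} | prev {2,4} | push {2}
  [10] u=1 | in {0,1,3} | out {0,1,2,3,4} | ==
  [11] u=2 | in {0,1,2,3,4} | out {1,2,3,4} | ==

Converged values:
  [0] {1,2,3,4}
  [1] {0,1,2,3,4}
  [2] {1,2,3,4}
  [3] {0}
  [4] {0,1,2,3,4}
  [5] {0,1,2,3,4}
  [6] {0,1,3,4}
  [7] {0,1,3}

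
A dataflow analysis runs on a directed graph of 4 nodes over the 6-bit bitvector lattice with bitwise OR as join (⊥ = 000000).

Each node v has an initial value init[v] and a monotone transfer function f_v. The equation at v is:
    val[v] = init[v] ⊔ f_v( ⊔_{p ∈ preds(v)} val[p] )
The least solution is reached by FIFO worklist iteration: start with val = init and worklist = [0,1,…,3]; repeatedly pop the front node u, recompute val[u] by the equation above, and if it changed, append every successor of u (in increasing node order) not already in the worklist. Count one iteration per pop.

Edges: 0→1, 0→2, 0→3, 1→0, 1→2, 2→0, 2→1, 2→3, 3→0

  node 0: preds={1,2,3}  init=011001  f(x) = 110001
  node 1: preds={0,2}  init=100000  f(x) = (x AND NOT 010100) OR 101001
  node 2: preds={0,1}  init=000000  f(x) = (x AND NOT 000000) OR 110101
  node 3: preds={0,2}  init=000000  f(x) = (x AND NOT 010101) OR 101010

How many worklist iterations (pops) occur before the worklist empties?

Iteration log — 6 steps:
  step 1. node 0  ⊔preds=100000  new=111001  old=011001  +wl: 
  step 2. node 1  ⊔preds=111001  new=101001  old=100000  +wl: 0
  step 3. node 2  ⊔preds=111001  new=111101  old=000000  +wl: 1
  step 4. node 3  ⊔preds=111101  new=101010  old=000000  +wl: 
  step 5. node 0  ⊔preds=111111  new=111001  stable
  step 6. node 1  ⊔preds=111101  new=101001  stable

Least fixpoint reached:
  node 0: 111001
  node 1: 101001
  node 2: 111101
  node 3: 101010

6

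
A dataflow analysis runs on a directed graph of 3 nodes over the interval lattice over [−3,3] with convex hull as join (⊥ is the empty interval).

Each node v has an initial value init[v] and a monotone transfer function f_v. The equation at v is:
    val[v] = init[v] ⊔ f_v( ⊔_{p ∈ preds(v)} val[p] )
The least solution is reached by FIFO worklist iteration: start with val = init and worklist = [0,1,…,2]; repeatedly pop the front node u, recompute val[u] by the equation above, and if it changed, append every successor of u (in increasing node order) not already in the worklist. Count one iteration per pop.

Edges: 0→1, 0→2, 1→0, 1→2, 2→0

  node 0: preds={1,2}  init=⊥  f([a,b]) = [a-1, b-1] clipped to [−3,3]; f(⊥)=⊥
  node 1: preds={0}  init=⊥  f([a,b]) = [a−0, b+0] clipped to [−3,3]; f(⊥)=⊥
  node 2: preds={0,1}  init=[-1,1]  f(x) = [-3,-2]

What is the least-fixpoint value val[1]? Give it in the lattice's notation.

[-3,0]

Iteration log — 7 steps:
  step 1. node 0  ⊔preds=[-1,1]  new=[-2,0]  old=⊥  +wl: 
  step 2. node 1  ⊔preds=[-2,0]  new=[-2,0]  old=⊥  +wl: 0
  step 3. node 2  ⊔preds=[-2,0]  new=[-3,1]  old=[-1,1]  +wl: 
  step 4. node 0  ⊔preds=[-3,1]  new=[-3,0]  old=[-2,0]  +wl: 1,2
  step 5. node 1  ⊔preds=[-3,0]  new=[-3,0]  old=[-2,0]  +wl: 0
  step 6. node 2  ⊔preds=[-3,0]  new=[-3,1]  stable
  step 7. node 0  ⊔preds=[-3,1]  new=[-3,0]  stable

Least fixpoint reached:
  node 0: [-3,0]
  node 1: [-3,0]
  node 2: [-3,1]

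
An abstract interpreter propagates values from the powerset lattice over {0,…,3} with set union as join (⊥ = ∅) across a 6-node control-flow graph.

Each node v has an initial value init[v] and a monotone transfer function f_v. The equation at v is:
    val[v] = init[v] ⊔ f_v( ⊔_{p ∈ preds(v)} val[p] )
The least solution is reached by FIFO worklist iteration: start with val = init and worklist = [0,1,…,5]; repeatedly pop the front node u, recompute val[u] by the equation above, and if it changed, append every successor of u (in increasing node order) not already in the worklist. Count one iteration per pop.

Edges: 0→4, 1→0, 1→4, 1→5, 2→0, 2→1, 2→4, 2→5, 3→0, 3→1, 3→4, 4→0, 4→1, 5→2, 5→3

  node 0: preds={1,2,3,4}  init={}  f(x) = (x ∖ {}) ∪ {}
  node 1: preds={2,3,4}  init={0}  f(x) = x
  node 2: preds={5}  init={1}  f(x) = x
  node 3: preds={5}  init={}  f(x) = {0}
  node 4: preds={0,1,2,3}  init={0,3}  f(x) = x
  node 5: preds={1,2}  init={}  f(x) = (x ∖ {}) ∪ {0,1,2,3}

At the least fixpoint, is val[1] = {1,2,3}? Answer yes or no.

no

Trace (16 dequeues):
  [1] u=0 | in {0,1,3} | out {0,1,3} | prev {} | push {}
  [2] u=1 | in {0,1,3} | out {0,1,3} | prev {0} | push {0}
  [3] u=2 | in {} | out {1} | ==
  [4] u=3 | in {} | out {0} | prev {} | push {1}
  [5] u=4 | in {0,1,3} | out {0,1,3} | prev {0,3} | push {}
  [6] u=5 | in {0,1,3} | out {0,1,2,3} | prev {} | push {2,3}
  [7] u=0 | in {0,1,3} | out {0,1,3} | ==
  [8] u=1 | in {0,1,3} | out {0,1,3} | ==
  [9] u=2 | in {0,1,2,3} | out {0,1,2,3} | prev {1} | push {0,1,4,5}
  [10] u=3 | in {0,1,2,3} | out {0} | ==
  [11] u=0 | in {0,1,2,3} | out {0,1,2,3} | prev {0,1,3} | push {}
  [12] u=1 | in {0,1,2,3} | out {0,1,2,3} | prev {0,1,3} | push {0}
  [13] u=4 | in {0,1,2,3} | out {0,1,2,3} | prev {0,1,3} | push {1}
  [14] u=5 | in {0,1,2,3} | out {0,1,2,3} | ==
  [15] u=0 | in {0,1,2,3} | out {0,1,2,3} | ==
  [16] u=1 | in {0,1,2,3} | out {0,1,2,3} | ==

Converged values:
  [0] {0,1,2,3}
  [1] {0,1,2,3}
  [2] {0,1,2,3}
  [3] {0}
  [4] {0,1,2,3}
  [5] {0,1,2,3}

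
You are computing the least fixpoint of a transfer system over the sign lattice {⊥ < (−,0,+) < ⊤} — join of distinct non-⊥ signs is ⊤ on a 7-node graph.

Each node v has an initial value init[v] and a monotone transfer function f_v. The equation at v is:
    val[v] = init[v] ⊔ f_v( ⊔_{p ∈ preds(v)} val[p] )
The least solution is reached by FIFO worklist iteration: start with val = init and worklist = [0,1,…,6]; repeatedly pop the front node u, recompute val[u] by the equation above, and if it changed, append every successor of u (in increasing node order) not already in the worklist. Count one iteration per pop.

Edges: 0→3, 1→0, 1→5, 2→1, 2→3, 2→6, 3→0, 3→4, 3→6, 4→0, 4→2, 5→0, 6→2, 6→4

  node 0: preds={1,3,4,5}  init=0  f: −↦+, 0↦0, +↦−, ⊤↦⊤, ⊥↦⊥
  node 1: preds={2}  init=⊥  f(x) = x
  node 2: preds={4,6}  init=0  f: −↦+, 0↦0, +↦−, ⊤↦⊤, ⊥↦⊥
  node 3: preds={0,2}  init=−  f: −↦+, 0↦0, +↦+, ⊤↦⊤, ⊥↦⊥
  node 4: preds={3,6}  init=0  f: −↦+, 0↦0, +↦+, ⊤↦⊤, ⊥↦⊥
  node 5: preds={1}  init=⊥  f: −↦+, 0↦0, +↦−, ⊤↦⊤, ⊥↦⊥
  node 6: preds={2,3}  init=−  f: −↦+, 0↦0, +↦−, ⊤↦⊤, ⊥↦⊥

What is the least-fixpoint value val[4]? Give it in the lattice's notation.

⊤

Trace (14 dequeues):
  [1] u=0 | in ⊤ | out ⊤ | prev 0 | push {}
  [2] u=1 | in 0 | out 0 | prev ⊥ | push {0}
  [3] u=2 | in ⊤ | out ⊤ | prev 0 | push {1}
  [4] u=3 | in ⊤ | out ⊤ | prev − | push {}
  [5] u=4 | in ⊤ | out ⊤ | prev 0 | push {2}
  [6] u=5 | in 0 | out 0 | prev ⊥ | push {}
  [7] u=6 | in ⊤ | out ⊤ | prev − | push {4}
  [8] u=0 | in ⊤ | out ⊤ | ==
  [9] u=1 | in ⊤ | out ⊤ | prev 0 | push {0,5}
  [10] u=2 | in ⊤ | out ⊤ | ==
  [11] u=4 | in ⊤ | out ⊤ | ==
  [12] u=0 | in ⊤ | out ⊤ | ==
  [13] u=5 | in ⊤ | out ⊤ | prev 0 | push {0}
  [14] u=0 | in ⊤ | out ⊤ | ==

Converged values:
  [0] ⊤
  [1] ⊤
  [2] ⊤
  [3] ⊤
  [4] ⊤
  [5] ⊤
  [6] ⊤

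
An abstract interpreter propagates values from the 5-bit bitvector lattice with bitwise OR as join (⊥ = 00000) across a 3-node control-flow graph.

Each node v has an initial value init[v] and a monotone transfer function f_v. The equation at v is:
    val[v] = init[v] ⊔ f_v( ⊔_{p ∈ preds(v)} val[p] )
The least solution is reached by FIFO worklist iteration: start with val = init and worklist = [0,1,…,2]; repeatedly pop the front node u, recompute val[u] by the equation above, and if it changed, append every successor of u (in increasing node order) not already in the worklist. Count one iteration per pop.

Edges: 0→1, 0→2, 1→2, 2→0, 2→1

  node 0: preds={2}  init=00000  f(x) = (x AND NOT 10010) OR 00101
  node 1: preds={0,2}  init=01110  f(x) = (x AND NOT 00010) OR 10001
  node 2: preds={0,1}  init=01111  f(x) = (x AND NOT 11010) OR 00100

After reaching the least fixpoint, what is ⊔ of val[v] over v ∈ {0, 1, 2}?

Trace (3 dequeues):
  [1] u=0 | in 01111 | out 01101 | prev 00000 | push {}
  [2] u=1 | in 01111 | out 11111 | prev 01110 | push {}
  [3] u=2 | in 11111 | out 01111 | ==

Converged values:
  [0] 01101
  [1] 11111
  [2] 01111

11111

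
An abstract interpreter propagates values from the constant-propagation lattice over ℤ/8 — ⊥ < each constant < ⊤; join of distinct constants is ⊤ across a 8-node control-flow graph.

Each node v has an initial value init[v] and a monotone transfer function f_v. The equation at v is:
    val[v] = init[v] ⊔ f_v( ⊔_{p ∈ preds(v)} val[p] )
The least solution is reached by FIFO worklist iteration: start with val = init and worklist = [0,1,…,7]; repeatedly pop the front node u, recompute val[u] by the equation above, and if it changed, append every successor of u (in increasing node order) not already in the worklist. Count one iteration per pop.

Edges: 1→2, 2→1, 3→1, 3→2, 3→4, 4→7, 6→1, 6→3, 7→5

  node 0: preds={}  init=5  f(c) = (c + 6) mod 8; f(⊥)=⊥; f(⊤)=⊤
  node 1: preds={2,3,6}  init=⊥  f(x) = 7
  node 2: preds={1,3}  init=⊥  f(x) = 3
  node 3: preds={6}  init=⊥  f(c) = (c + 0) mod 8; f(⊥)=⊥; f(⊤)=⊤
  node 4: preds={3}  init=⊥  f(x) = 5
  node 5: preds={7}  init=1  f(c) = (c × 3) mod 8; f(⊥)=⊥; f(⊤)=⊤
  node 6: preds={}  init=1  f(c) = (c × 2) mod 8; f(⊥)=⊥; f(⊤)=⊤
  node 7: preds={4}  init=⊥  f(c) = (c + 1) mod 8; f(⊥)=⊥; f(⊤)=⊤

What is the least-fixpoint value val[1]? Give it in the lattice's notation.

Trace (11 dequeues):
  [1] u=0 | in ⊥ | out 5 | ==
  [2] u=1 | in 1 | out 7 | prev ⊥ | push {}
  [3] u=2 | in 7 | out 3 | prev ⊥ | push {1}
  [4] u=3 | in 1 | out 1 | prev ⊥ | push {2}
  [5] u=4 | in 1 | out 5 | prev ⊥ | push {}
  [6] u=5 | in ⊥ | out 1 | ==
  [7] u=6 | in ⊥ | out 1 | ==
  [8] u=7 | in 5 | out 6 | prev ⊥ | push {5}
  [9] u=1 | in ⊤ | out 7 | ==
  [10] u=2 | in ⊤ | out 3 | ==
  [11] u=5 | in 6 | out ⊤ | prev 1 | push {}

Converged values:
  [0] 5
  [1] 7
  [2] 3
  [3] 1
  [4] 5
  [5] ⊤
  [6] 1
  [7] 6

7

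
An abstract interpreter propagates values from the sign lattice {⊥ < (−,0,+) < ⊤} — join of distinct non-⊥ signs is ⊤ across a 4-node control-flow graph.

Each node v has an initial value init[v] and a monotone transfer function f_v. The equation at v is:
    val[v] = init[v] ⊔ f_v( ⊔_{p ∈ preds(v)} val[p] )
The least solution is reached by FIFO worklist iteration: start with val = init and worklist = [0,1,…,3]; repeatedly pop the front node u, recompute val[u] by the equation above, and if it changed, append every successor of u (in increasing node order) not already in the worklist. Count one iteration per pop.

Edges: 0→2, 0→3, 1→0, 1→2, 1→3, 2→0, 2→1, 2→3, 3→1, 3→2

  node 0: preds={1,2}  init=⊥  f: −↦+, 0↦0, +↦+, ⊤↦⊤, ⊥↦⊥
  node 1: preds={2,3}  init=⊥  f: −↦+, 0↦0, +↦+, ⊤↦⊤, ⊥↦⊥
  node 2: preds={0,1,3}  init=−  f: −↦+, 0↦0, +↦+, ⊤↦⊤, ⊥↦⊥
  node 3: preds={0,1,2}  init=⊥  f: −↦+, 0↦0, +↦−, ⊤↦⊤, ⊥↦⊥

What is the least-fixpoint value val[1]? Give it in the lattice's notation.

⊤

Trace (9 dequeues):
  [1] u=0 | in − | out + | prev ⊥ | push {}
  [2] u=1 | in − | out + | prev ⊥ | push {0}
  [3] u=2 | in + | out ⊤ | prev − | push {1}
  [4] u=3 | in ⊤ | out ⊤ | prev ⊥ | push {2}
  [5] u=0 | in ⊤ | out ⊤ | prev + | push {3}
  [6] u=1 | in ⊤ | out ⊤ | prev + | push {0}
  [7] u=2 | in ⊤ | out ⊤ | ==
  [8] u=3 | in ⊤ | out ⊤ | ==
  [9] u=0 | in ⊤ | out ⊤ | ==

Converged values:
  [0] ⊤
  [1] ⊤
  [2] ⊤
  [3] ⊤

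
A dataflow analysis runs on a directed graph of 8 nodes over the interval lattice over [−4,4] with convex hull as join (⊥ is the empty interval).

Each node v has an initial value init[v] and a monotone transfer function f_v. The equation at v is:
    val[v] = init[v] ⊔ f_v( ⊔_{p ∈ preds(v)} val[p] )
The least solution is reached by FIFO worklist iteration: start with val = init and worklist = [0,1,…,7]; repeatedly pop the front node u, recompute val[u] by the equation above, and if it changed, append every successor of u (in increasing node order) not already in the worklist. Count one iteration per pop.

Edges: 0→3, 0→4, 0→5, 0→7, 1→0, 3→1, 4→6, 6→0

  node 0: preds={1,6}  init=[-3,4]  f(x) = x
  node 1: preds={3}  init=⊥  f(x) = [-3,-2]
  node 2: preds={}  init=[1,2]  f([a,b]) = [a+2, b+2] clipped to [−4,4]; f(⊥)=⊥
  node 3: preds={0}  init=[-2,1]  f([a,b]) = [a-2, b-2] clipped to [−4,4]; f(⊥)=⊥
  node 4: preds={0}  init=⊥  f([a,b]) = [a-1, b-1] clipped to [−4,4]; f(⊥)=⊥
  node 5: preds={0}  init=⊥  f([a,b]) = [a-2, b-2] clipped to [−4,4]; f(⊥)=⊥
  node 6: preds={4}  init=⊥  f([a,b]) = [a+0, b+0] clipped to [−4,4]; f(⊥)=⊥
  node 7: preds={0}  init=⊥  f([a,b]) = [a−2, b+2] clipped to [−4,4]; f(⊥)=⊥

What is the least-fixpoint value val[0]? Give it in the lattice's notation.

Trace (14 dequeues):
  [1] u=0 | in ⊥ | out [-3,4] | ==
  [2] u=1 | in [-2,1] | out [-3,-2] | prev ⊥ | push {0}
  [3] u=2 | in ⊥ | out [1,2] | ==
  [4] u=3 | in [-3,4] | out [-4,2] | prev [-2,1] | push {1}
  [5] u=4 | in [-3,4] | out [-4,3] | prev ⊥ | push {}
  [6] u=5 | in [-3,4] | out [-4,2] | prev ⊥ | push {}
  [7] u=6 | in [-4,3] | out [-4,3] | prev ⊥ | push {}
  [8] u=7 | in [-3,4] | out [-4,4] | prev ⊥ | push {}
  [9] u=0 | in [-4,3] | out [-4,4] | prev [-3,4] | push {3,4,5,7}
  [10] u=1 | in [-4,2] | out [-3,-2] | ==
  [11] u=3 | in [-4,4] | out [-4,2] | ==
  [12] u=4 | in [-4,4] | out [-4,3] | ==
  [13] u=5 | in [-4,4] | out [-4,2] | ==
  [14] u=7 | in [-4,4] | out [-4,4] | ==

Converged values:
  [0] [-4,4]
  [1] [-3,-2]
  [2] [1,2]
  [3] [-4,2]
  [4] [-4,3]
  [5] [-4,2]
  [6] [-4,3]
  [7] [-4,4]

[-4,4]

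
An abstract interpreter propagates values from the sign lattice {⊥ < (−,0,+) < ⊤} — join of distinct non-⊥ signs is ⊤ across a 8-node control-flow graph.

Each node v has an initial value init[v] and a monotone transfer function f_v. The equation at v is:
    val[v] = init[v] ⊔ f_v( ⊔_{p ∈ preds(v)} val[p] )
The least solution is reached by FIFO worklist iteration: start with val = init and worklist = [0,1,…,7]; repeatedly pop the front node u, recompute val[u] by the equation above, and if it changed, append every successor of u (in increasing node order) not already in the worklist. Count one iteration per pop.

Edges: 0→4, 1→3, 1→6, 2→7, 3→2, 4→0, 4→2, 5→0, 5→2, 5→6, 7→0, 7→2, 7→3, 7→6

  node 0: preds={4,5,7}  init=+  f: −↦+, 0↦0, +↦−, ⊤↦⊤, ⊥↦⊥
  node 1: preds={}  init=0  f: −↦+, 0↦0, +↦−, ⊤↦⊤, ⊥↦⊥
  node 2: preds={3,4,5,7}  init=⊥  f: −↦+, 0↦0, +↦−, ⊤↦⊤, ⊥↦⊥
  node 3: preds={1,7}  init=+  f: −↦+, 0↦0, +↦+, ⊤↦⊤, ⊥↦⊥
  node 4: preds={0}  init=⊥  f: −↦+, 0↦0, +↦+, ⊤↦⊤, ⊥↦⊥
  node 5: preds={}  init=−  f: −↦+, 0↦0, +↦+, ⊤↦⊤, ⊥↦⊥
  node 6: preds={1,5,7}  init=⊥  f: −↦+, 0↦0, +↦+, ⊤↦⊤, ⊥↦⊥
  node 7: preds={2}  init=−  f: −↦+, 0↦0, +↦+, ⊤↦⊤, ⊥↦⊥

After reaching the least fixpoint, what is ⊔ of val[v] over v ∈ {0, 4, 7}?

Iteration log — 15 steps:
  step 1. node 0  ⊔preds=−  new=+  stable
  step 2. node 1  ⊔preds=⊥  new=0  stable
  step 3. node 2  ⊔preds=⊤  new=⊤  old=⊥  +wl: 
  step 4. node 3  ⊔preds=⊤  new=⊤  old=+  +wl: 2
  step 5. node 4  ⊔preds=+  new=+  old=⊥  +wl: 0
  step 6. node 5  ⊔preds=⊥  new=−  stable
  step 7. node 6  ⊔preds=⊤  new=⊤  old=⊥  +wl: 
  step 8. node 7  ⊔preds=⊤  new=⊤  old=−  +wl: 3,6
  step 9. node 2  ⊔preds=⊤  new=⊤  stable
  step 10. node 0  ⊔preds=⊤  new=⊤  old=+  +wl: 4
  step 11. node 3  ⊔preds=⊤  new=⊤  stable
  step 12. node 6  ⊔preds=⊤  new=⊤  stable
  step 13. node 4  ⊔preds=⊤  new=⊤  old=+  +wl: 0,2
  step 14. node 0  ⊔preds=⊤  new=⊤  stable
  step 15. node 2  ⊔preds=⊤  new=⊤  stable

Least fixpoint reached:
  node 0: ⊤
  node 1: 0
  node 2: ⊤
  node 3: ⊤
  node 4: ⊤
  node 5: −
  node 6: ⊤
  node 7: ⊤

⊤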